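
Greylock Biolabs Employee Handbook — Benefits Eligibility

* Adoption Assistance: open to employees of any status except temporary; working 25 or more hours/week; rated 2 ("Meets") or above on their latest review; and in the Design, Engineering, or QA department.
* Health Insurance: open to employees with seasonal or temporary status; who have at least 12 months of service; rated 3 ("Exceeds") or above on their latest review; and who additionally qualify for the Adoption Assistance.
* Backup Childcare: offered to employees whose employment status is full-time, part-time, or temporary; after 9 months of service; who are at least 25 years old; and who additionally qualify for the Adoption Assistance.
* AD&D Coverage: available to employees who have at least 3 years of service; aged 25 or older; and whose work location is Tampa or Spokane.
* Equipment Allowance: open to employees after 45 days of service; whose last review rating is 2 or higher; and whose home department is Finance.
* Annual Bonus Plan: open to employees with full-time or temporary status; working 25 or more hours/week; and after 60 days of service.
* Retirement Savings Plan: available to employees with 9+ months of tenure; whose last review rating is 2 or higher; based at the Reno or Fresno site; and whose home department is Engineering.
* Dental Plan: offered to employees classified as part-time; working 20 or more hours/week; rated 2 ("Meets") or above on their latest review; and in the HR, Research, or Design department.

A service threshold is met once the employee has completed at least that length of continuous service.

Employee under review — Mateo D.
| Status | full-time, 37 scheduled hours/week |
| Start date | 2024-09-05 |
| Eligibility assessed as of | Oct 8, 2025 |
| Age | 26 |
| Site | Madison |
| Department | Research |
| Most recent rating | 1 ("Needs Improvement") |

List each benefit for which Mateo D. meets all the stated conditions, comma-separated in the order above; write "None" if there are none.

Annual Bonus Plan

Service from 2024-09-05 to Oct 8, 2025: 398 days.
Adoption Assistance — status full-time ✓ (not excluded); 37 hrs/wk ≥ 25 ✓; rating 1 < 2 ✗ → not eligible.
Health Insurance — status full-time ✗ (requires seasonal or temporary) → not eligible.
Backup Childcare — status full-time ✓; service 398 days ≥ 9 months (≈270 days) ✓; age 26 ≥ 25 ✓; not eligible for Adoption Assistance ✗ → not eligible.
AD&D Coverage — service 398 days < 3 years (≈1095 days) ✗ → not eligible.
Equipment Allowance — service 398 days ≥ 45 days ✓; rating 1 < 2 ✗ → not eligible.
Annual Bonus Plan — status full-time ✓; 37 hrs/wk ≥ 25 ✓; service 398 days ≥ 60 days ✓ → eligible.
Retirement Savings Plan — service 398 days ≥ 9 months (≈270 days) ✓; rating 1 < 2 ✗ → not eligible.
Dental Plan — status full-time ✗ (requires part-time) → not eligible.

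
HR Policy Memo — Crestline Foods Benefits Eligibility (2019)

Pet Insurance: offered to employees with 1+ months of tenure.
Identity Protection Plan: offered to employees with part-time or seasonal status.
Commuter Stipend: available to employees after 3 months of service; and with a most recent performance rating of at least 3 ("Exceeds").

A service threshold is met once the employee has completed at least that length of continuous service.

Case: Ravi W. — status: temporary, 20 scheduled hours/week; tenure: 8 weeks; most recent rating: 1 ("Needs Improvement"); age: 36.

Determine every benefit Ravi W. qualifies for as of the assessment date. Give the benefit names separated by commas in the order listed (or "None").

Pet Insurance — service 8 weeks ≥ 1 month (≈30 days) ✓ → eligible.
Identity Protection Plan — status temporary ✗ (requires part-time or seasonal) → not eligible.
Commuter Stipend — service 8 weeks < 3 months (≈90 days) ✗ → not eligible.

Pet Insurance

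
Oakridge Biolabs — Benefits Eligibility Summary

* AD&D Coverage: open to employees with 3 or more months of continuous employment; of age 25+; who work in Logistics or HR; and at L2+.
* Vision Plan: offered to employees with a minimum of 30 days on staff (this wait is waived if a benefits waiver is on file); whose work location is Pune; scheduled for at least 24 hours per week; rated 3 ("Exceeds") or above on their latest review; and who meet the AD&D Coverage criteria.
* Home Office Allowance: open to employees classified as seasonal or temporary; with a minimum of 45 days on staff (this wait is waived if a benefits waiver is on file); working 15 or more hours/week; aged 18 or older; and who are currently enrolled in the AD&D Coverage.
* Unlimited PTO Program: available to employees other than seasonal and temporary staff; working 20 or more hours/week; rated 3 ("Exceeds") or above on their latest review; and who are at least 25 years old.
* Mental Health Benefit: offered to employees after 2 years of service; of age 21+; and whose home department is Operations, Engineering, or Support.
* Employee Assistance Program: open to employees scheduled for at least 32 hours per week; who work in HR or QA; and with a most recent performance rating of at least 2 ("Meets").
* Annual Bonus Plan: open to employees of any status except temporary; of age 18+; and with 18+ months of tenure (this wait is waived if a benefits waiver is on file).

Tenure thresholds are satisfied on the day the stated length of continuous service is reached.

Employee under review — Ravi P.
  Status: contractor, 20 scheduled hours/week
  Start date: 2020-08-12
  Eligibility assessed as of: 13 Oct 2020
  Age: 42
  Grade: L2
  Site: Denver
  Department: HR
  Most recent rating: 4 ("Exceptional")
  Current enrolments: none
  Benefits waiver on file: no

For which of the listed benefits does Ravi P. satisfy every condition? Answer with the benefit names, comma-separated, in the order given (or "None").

Service from 2020-08-12 to 13 Oct 2020: 62 days.
AD&D Coverage — service 62 days < 3 months (≈90 days) ✗ → not eligible.
Vision Plan — no waiver, service 62 days ≥ 30 days ✓; site Denver ✗ (not Pune) → not eligible.
Home Office Allowance — status contractor ✗ (requires seasonal or temporary) → not eligible.
Unlimited PTO Program — status contractor ✓ (not excluded); 20 hrs/wk ≥ 20 ✓; rating 4 ≥ 3 ✓; age 42 ≥ 25 ✓ → eligible.
Mental Health Benefit — service 62 days < 2 years (≈730 days) ✗ → not eligible.
Employee Assistance Program — 20 hrs/wk < 32 ✗ → not eligible.
Annual Bonus Plan — status contractor ✓ (not excluded); age 42 ≥ 18 ✓; no waiver, service 62 days < 18 months (≈540 days) ✗ → not eligible.

Unlimited PTO Program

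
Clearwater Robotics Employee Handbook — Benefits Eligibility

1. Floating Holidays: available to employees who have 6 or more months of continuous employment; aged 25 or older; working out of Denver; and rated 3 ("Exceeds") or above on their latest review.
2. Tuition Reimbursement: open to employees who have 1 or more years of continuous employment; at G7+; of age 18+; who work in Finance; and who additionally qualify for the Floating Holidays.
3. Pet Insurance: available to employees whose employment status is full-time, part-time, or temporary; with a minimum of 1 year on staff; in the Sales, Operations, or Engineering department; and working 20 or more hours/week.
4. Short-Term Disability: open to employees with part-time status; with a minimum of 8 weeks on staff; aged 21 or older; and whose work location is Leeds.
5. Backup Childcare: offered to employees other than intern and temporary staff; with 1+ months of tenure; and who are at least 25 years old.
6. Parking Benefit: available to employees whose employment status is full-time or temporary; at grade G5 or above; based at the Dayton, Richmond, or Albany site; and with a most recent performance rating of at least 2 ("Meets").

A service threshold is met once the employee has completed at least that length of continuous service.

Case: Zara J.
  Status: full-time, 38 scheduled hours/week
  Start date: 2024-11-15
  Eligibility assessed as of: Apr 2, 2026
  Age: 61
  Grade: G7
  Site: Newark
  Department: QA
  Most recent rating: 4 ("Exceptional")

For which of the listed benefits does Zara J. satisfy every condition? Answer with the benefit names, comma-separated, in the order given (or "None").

Backup Childcare

Service from 2024-11-15 to Apr 2, 2026: 503 days.
Floating Holidays — service 503 days ≥ 6 months (≈180 days) ✓; age 61 ≥ 25 ✓; site Newark ✗ (not Denver) → not eligible.
Tuition Reimbursement — service 503 days ≥ 1 year (≈365 days) ✓; grade G7 ≥ G7 ✓; age 61 ≥ 18 ✓; dept QA ✗ → not eligible.
Pet Insurance — status full-time ✓; service 503 days ≥ 1 year (≈365 days) ✓; dept QA ✗ → not eligible.
Short-Term Disability — status full-time ✗ (requires part-time) → not eligible.
Backup Childcare — status full-time ✓ (not excluded); service 503 days ≥ 1 month (≈30 days) ✓; age 61 ≥ 25 ✓ → eligible.
Parking Benefit — status full-time ✓; grade G7 ≥ G5 ✓; site Newark ✗ (not Dayton, Richmond, or Albany) → not eligible.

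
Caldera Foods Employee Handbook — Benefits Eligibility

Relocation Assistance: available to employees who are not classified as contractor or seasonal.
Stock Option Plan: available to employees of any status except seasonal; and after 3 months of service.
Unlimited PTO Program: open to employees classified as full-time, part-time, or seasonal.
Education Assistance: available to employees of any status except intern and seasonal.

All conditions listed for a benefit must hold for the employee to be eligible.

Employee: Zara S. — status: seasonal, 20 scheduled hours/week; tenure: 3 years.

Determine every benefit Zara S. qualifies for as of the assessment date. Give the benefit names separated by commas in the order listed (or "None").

Unlimited PTO Program

Relocation Assistance — status seasonal ✗ (excluded) → not eligible.
Stock Option Plan — status seasonal ✗ (excluded) → not eligible.
Unlimited PTO Program — status seasonal ✓ → eligible.
Education Assistance — status seasonal ✗ (excluded) → not eligible.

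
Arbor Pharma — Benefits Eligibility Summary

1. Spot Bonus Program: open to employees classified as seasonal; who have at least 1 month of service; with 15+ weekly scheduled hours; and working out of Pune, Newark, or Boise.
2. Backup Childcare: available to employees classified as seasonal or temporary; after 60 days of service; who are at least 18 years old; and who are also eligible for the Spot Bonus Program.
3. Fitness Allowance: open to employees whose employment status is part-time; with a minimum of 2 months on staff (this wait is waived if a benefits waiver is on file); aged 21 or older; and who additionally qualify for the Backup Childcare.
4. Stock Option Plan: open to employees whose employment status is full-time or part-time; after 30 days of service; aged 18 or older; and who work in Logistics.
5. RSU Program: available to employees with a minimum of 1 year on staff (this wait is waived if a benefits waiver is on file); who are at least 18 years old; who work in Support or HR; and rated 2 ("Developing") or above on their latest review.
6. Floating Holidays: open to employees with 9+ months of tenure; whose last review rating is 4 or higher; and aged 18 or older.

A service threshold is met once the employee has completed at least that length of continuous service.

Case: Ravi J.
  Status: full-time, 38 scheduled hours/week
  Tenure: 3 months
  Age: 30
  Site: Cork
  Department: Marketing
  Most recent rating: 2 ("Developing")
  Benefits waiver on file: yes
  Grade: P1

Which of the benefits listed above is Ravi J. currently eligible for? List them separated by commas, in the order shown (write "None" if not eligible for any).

None

Spot Bonus Program — status full-time ✗ (requires seasonal) → not eligible.
Backup Childcare — status full-time ✗ (requires seasonal or temporary) → not eligible.
Fitness Allowance — status full-time ✗ (requires part-time) → not eligible.
Stock Option Plan — status full-time ✓; service 3 months ≥ 30 days ✓; age 30 ≥ 18 ✓; dept Marketing ✗ → not eligible.
RSU Program — benefits waiver on file ✓; age 30 ≥ 18 ✓; dept Marketing ✗ → not eligible.
Floating Holidays — service 3 months < 9 months ✗ → not eligible.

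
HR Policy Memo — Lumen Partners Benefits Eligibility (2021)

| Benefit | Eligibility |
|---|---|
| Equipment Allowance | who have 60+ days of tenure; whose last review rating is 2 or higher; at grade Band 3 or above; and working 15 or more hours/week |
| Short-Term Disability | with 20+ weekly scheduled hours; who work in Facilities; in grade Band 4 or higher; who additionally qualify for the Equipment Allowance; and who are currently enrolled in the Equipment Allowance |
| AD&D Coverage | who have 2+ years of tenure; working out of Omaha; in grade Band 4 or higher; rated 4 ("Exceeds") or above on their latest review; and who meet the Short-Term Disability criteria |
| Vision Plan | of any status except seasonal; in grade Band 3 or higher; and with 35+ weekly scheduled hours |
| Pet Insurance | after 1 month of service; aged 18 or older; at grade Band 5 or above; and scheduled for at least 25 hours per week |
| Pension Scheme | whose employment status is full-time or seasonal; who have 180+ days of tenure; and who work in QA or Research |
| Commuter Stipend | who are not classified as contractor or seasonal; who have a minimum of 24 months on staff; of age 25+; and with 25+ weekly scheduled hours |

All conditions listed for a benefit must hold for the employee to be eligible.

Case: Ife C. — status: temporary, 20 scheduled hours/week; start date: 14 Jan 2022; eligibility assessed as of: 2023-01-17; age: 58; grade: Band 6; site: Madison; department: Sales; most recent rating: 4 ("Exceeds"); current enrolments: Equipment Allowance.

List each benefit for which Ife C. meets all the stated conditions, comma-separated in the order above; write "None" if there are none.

Service from 14 Jan 2022 to 2023-01-17: 368 days.
Equipment Allowance — service 368 days ≥ 60 days ✓; rating 4 ≥ 2 ✓; grade Band 6 ≥ Band 3 ✓; 20 hrs/wk ≥ 15 ✓ → eligible.
Short-Term Disability — 20 hrs/wk ≥ 20 ✓; dept Sales ✗ → not eligible.
AD&D Coverage — service 368 days < 2 years (≈730 days) ✗ → not eligible.
Vision Plan — status temporary ✓ (not excluded); grade Band 6 ≥ Band 3 ✓; 20 hrs/wk < 35 ✗ → not eligible.
Pet Insurance — service 368 days ≥ 1 month (≈30 days) ✓; age 58 ≥ 18 ✓; grade Band 6 ≥ Band 5 ✓; 20 hrs/wk < 25 ✗ → not eligible.
Pension Scheme — status temporary ✗ (requires full-time or seasonal) → not eligible.
Commuter Stipend — status temporary ✓ (not excluded); service 368 days < 24 months (≈720 days) ✗ → not eligible.

Equipment Allowance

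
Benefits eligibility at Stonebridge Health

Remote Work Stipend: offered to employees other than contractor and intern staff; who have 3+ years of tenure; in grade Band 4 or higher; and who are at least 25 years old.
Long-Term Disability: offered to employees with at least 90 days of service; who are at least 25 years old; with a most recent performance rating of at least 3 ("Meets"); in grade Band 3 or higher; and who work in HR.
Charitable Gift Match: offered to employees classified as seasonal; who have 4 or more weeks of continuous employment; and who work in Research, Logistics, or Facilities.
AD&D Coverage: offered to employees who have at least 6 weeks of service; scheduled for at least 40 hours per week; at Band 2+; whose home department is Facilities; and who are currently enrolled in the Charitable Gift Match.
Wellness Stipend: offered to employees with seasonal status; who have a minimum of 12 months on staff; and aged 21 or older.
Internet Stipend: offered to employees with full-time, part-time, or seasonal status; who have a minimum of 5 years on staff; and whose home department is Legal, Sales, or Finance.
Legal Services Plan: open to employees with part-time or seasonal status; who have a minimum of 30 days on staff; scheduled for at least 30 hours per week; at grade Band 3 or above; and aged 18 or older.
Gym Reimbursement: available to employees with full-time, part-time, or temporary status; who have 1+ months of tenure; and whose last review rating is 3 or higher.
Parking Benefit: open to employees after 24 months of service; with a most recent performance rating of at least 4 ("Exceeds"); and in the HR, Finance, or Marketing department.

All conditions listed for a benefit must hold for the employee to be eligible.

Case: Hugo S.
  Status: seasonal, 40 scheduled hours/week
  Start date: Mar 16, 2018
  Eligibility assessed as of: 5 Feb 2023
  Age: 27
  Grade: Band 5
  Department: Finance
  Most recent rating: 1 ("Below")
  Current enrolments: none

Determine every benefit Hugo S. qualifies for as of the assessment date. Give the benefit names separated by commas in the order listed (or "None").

Remote Work Stipend, Wellness Stipend, Legal Services Plan

Service from Mar 16, 2018 to 5 Feb 2023: 1787 days.
Remote Work Stipend — status seasonal ✓ (not excluded); service 1787 days ≥ 3 years (≈1095 days) ✓; grade Band 5 ≥ Band 4 ✓; age 27 ≥ 25 ✓ → eligible.
Long-Term Disability — service 1787 days ≥ 90 days ✓; age 27 ≥ 25 ✓; rating 1 < 3 ✗ → not eligible.
Charitable Gift Match — status seasonal ✓; service 1787 days ≥ 4 weeks (≈28 days) ✓; dept Finance ✗ → not eligible.
AD&D Coverage — service 1787 days ≥ 6 weeks (≈42 days) ✓; 40 hrs/wk ≥ 40 ✓; grade Band 5 ≥ Band 2 ✓; dept Finance ✗ → not eligible.
Wellness Stipend — status seasonal ✓; service 1787 days ≥ 12 months (≈360 days) ✓; age 27 ≥ 21 ✓ → eligible.
Internet Stipend — status seasonal ✓; service 1787 days < 5 years (≈1825 days) ✗ → not eligible.
Legal Services Plan — status seasonal ✓; service 1787 days ≥ 30 days ✓; 40 hrs/wk ≥ 30 ✓; grade Band 5 ≥ Band 3 ✓; age 27 ≥ 18 ✓ → eligible.
Gym Reimbursement — status seasonal ✗ (requires full-time, part-time, or temporary) → not eligible.
Parking Benefit — service 1787 days ≥ 24 months (≈720 days) ✓; rating 1 < 4 ✗ → not eligible.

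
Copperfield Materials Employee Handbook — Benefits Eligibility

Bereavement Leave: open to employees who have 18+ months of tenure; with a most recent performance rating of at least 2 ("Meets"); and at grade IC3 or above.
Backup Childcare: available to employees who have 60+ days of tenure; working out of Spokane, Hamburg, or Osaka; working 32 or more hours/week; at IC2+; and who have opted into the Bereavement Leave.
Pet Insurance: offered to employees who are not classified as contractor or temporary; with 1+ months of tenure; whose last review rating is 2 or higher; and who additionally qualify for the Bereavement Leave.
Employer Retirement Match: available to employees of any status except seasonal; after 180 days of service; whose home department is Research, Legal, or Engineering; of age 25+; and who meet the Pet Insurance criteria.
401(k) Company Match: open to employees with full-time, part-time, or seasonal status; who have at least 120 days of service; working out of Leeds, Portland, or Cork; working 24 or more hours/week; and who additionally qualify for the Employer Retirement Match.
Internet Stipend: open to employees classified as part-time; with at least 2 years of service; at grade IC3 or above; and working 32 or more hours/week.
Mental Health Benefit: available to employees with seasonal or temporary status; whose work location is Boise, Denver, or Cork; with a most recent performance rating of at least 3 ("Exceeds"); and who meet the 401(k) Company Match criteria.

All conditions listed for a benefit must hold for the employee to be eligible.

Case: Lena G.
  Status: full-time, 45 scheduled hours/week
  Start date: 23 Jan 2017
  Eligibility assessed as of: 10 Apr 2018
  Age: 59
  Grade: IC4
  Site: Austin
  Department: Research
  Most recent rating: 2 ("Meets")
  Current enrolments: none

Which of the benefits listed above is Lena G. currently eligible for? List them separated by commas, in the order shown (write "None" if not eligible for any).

None

Service from 23 Jan 2017 to 10 Apr 2018: 442 days.
Bereavement Leave — service 442 days < 18 months (≈540 days) ✗ → not eligible.
Backup Childcare — service 442 days ≥ 60 days ✓; site Austin ✗ (not Spokane, Hamburg, or Osaka) → not eligible.
Pet Insurance — status full-time ✓ (not excluded); service 442 days ≥ 1 month (≈30 days) ✓; rating 2 ≥ 2 ✓; not eligible for Bereavement Leave ✗ → not eligible.
Employer Retirement Match — status full-time ✓ (not excluded); service 442 days ≥ 180 days ✓; dept Research ✓; age 59 ≥ 25 ✓; not eligible for Pet Insurance ✗ → not eligible.
401(k) Company Match — status full-time ✓; service 442 days ≥ 120 days ✓; site Austin ✗ (not Leeds, Portland, or Cork) → not eligible.
Internet Stipend — status full-time ✗ (requires part-time) → not eligible.
Mental Health Benefit — status full-time ✗ (requires seasonal or temporary) → not eligible.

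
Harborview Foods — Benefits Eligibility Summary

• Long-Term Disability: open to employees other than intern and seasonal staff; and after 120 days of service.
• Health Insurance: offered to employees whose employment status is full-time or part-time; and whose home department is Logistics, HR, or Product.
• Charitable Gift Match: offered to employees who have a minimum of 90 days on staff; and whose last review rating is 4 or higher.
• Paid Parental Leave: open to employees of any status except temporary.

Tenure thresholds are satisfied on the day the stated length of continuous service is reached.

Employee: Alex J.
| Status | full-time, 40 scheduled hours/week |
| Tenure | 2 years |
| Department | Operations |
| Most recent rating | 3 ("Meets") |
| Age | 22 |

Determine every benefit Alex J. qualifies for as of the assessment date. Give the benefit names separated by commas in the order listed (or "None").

Long-Term Disability, Paid Parental Leave

Long-Term Disability — status full-time ✓ (not excluded); service 2 years ≥ 120 days ✓ → eligible.
Health Insurance — status full-time ✓; dept Operations ✗ → not eligible.
Charitable Gift Match — service 2 years ≥ 90 days ✓; rating 3 < 4 ✗ → not eligible.
Paid Parental Leave — status full-time ✓ (not excluded) → eligible.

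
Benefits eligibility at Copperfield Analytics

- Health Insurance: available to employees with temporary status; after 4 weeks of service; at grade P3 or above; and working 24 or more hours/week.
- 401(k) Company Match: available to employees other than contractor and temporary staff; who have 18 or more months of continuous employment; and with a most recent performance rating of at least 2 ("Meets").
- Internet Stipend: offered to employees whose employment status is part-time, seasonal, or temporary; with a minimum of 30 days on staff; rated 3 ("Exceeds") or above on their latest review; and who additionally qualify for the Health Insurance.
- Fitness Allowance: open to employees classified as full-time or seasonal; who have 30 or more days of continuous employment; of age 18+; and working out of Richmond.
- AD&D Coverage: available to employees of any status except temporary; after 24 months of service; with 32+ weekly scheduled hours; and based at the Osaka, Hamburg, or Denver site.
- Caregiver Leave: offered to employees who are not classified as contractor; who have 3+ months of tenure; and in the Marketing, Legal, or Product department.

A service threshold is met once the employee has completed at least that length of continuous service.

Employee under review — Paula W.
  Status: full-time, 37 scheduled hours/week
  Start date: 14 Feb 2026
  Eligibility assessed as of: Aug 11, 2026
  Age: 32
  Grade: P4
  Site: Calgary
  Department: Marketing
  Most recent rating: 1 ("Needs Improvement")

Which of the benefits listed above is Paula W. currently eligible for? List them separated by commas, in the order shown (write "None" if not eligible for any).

Service from 14 Feb 2026 to Aug 11, 2026: 178 days.
Health Insurance — status full-time ✗ (requires temporary) → not eligible.
401(k) Company Match — status full-time ✓ (not excluded); service 178 days < 18 months (≈540 days) ✗ → not eligible.
Internet Stipend — status full-time ✗ (requires part-time, seasonal, or temporary) → not eligible.
Fitness Allowance — status full-time ✓; service 178 days ≥ 30 days ✓; age 32 ≥ 18 ✓; site Calgary ✗ (not Richmond) → not eligible.
AD&D Coverage — status full-time ✓ (not excluded); service 178 days < 24 months (≈720 days) ✗ → not eligible.
Caregiver Leave — status full-time ✓ (not excluded); service 178 days ≥ 3 months (≈90 days) ✓; dept Marketing ✓ → eligible.

Caregiver Leave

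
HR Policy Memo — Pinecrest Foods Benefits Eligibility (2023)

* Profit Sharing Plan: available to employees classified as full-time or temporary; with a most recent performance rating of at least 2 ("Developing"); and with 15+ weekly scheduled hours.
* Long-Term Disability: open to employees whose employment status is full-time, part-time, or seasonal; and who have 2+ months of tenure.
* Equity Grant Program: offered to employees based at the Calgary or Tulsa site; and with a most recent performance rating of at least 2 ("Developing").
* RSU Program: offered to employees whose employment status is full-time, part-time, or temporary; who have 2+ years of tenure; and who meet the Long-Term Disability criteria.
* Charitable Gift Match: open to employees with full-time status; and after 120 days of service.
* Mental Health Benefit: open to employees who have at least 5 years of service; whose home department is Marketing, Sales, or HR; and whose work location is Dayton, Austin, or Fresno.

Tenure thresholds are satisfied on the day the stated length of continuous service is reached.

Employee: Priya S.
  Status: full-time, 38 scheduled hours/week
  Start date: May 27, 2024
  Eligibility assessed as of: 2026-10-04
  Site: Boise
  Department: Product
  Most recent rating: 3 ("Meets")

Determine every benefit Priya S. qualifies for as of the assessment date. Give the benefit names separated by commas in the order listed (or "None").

Profit Sharing Plan, Long-Term Disability, RSU Program, Charitable Gift Match

Service from May 27, 2024 to 2026-10-04: 860 days.
Profit Sharing Plan — status full-time ✓; rating 3 ≥ 2 ✓; 38 hrs/wk ≥ 15 ✓ → eligible.
Long-Term Disability — status full-time ✓; service 860 days ≥ 2 months (≈60 days) ✓ → eligible.
Equity Grant Program — site Boise ✗ (not Calgary or Tulsa) → not eligible.
RSU Program — status full-time ✓; service 860 days ≥ 2 years (≈730 days) ✓; eligible for Long-Term Disability ✓ → eligible.
Charitable Gift Match — status full-time ✓; service 860 days ≥ 120 days ✓ → eligible.
Mental Health Benefit — service 860 days < 5 years (≈1825 days) ✗ → not eligible.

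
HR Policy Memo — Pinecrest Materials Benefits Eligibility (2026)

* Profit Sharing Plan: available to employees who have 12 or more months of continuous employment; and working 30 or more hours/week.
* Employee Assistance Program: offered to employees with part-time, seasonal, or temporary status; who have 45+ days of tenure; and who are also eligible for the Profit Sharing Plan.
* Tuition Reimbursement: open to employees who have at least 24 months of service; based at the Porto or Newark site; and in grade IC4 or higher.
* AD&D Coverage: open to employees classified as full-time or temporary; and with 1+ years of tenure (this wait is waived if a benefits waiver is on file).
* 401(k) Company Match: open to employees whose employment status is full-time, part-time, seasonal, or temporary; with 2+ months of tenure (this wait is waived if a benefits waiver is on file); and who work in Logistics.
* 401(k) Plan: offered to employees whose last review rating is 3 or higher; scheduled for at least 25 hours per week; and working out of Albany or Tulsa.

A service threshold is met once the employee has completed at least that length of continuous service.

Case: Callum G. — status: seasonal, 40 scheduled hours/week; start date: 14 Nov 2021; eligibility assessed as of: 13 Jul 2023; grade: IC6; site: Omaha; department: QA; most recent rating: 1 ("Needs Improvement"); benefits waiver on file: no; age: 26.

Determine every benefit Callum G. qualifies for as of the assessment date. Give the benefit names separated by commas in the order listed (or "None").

Profit Sharing Plan, Employee Assistance Program

Service from 14 Nov 2021 to 13 Jul 2023: 606 days.
Profit Sharing Plan — service 606 days ≥ 12 months (≈360 days) ✓; 40 hrs/wk ≥ 30 ✓ → eligible.
Employee Assistance Program — status seasonal ✓; service 606 days ≥ 45 days ✓; eligible for Profit Sharing Plan ✓ → eligible.
Tuition Reimbursement — service 606 days < 24 months (≈720 days) ✗ → not eligible.
AD&D Coverage — status seasonal ✗ (requires full-time or temporary) → not eligible.
401(k) Company Match — status seasonal ✓; no waiver, service 606 days ≥ 2 months (≈60 days) ✓; dept QA ✗ → not eligible.
401(k) Plan — rating 1 < 3 ✗ → not eligible.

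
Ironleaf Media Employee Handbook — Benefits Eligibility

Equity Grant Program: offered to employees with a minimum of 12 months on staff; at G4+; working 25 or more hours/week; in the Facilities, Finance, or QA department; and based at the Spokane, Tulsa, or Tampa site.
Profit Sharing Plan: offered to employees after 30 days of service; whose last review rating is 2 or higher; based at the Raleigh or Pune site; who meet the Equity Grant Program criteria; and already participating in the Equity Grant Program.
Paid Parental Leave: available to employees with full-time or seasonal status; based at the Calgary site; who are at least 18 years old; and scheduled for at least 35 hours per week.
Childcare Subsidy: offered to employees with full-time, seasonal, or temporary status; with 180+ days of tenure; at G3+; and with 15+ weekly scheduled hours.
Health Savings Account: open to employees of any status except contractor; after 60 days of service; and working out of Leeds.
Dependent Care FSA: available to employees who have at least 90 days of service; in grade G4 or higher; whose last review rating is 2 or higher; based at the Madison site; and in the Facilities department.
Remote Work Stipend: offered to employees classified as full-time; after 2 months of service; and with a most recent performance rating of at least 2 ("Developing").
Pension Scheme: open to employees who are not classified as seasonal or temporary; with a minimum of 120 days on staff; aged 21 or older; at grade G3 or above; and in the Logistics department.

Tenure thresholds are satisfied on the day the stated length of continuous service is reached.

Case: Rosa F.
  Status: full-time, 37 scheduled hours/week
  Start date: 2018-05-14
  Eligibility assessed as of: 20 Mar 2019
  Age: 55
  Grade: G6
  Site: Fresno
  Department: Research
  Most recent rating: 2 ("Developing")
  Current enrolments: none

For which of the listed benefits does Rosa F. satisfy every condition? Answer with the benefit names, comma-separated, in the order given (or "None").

Service from 2018-05-14 to 20 Mar 2019: 310 days.
Equity Grant Program — service 310 days < 12 months (≈360 days) ✗ → not eligible.
Profit Sharing Plan — service 310 days ≥ 30 days ✓; rating 2 ≥ 2 ✓; site Fresno ✗ (not Raleigh or Pune) → not eligible.
Paid Parental Leave — status full-time ✓; site Fresno ✗ (not Calgary) → not eligible.
Childcare Subsidy — status full-time ✓; service 310 days ≥ 180 days ✓; grade G6 ≥ G3 ✓; 37 hrs/wk ≥ 15 ✓ → eligible.
Health Savings Account — status full-time ✓ (not excluded); service 310 days ≥ 60 days ✓; site Fresno ✗ (not Leeds) → not eligible.
Dependent Care FSA — service 310 days ≥ 90 days ✓; grade G6 ≥ G4 ✓; rating 2 ≥ 2 ✓; site Fresno ✗ (not Madison) → not eligible.
Remote Work Stipend — status full-time ✓; service 310 days ≥ 2 months (≈60 days) ✓; rating 2 ≥ 2 ✓ → eligible.
Pension Scheme — status full-time ✓ (not excluded); service 310 days ≥ 120 days ✓; age 55 ≥ 21 ✓; grade G6 ≥ G3 ✓; dept Research ✗ → not eligible.

Childcare Subsidy, Remote Work Stipend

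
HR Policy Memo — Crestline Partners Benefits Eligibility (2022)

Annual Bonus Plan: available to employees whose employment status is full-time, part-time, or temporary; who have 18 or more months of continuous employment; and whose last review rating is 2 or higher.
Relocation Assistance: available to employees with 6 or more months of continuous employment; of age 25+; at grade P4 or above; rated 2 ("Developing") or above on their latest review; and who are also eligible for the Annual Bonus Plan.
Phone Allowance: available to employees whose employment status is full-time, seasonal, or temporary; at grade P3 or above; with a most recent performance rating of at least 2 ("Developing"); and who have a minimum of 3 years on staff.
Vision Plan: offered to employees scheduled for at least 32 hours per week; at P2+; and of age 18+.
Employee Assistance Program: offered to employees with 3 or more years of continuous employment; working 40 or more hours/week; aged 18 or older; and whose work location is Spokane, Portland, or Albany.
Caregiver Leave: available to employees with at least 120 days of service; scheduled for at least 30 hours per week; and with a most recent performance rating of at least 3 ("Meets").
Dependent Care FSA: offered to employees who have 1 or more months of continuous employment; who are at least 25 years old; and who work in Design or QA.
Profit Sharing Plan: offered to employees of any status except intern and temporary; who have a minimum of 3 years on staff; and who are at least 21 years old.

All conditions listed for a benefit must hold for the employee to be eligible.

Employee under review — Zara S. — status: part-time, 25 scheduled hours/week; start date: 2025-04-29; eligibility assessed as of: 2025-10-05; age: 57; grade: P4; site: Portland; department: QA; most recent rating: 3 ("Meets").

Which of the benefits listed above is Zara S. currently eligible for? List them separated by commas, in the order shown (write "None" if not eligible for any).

Service from 2025-04-29 to 2025-10-05: 159 days.
Annual Bonus Plan — status part-time ✓; service 159 days < 18 months (≈540 days) ✗ → not eligible.
Relocation Assistance — service 159 days < 6 months (≈180 days) ✗ → not eligible.
Phone Allowance — status part-time ✗ (requires full-time, seasonal, or temporary) → not eligible.
Vision Plan — 25 hrs/wk < 32 ✗ → not eligible.
Employee Assistance Program — service 159 days < 3 years (≈1095 days) ✗ → not eligible.
Caregiver Leave — service 159 days ≥ 120 days ✓; 25 hrs/wk < 30 ✗ → not eligible.
Dependent Care FSA — service 159 days ≥ 1 month (≈30 days) ✓; age 57 ≥ 25 ✓; dept QA ✓ → eligible.
Profit Sharing Plan — status part-time ✓ (not excluded); service 159 days < 3 years (≈1095 days) ✗ → not eligible.

Dependent Care FSA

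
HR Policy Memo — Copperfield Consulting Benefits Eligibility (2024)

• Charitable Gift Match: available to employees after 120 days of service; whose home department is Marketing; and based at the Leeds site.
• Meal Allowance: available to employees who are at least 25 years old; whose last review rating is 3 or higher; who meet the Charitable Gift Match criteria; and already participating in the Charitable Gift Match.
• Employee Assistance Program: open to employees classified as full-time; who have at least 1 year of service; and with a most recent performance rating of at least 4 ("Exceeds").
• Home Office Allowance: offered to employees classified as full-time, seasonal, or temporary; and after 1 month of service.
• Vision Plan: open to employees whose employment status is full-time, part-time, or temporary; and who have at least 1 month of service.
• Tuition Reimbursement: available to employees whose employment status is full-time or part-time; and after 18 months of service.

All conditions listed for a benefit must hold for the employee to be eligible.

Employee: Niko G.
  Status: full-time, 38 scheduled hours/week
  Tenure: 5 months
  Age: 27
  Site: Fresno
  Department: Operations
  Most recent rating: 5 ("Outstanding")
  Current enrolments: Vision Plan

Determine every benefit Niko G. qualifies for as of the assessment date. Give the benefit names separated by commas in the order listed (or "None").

Charitable Gift Match — service 5 months ≥ 120 days ✓; dept Operations ✗ → not eligible.
Meal Allowance — age 27 ≥ 25 ✓; rating 5 ≥ 3 ✓; not eligible for Charitable Gift Match ✗ → not eligible.
Employee Assistance Program — status full-time ✓; service 5 months < 1 year (≈365 days) ✗ → not eligible.
Home Office Allowance — status full-time ✓; service 5 months ≥ 1 month ✓ → eligible.
Vision Plan — status full-time ✓; service 5 months ≥ 1 month ✓ → eligible.
Tuition Reimbursement — status full-time ✓; service 5 months < 18 months ✗ → not eligible.

Home Office Allowance, Vision Plan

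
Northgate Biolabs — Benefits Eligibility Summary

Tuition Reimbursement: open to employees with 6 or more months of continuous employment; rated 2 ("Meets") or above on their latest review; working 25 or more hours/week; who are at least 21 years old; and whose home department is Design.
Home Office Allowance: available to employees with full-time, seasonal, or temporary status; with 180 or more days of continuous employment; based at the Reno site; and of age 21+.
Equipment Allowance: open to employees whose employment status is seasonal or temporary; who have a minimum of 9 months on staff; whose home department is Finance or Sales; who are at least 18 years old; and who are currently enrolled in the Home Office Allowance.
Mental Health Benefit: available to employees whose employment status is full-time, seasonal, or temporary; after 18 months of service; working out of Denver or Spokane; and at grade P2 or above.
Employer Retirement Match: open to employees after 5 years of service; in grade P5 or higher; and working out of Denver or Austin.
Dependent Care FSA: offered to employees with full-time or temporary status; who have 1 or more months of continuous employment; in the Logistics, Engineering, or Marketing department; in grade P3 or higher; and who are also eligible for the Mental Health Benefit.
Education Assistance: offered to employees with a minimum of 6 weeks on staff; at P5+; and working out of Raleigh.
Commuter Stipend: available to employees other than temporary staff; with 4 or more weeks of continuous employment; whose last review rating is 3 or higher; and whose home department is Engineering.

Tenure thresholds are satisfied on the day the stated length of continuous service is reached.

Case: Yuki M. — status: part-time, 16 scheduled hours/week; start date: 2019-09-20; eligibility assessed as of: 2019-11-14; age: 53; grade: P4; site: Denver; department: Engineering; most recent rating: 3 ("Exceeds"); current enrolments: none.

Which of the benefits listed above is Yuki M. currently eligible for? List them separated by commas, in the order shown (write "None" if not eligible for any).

Commuter Stipend

Service from 2019-09-20 to 2019-11-14: 55 days.
Tuition Reimbursement — service 55 days < 6 months (≈180 days) ✗ → not eligible.
Home Office Allowance — status part-time ✗ (requires full-time, seasonal, or temporary) → not eligible.
Equipment Allowance — status part-time ✗ (requires seasonal or temporary) → not eligible.
Mental Health Benefit — status part-time ✗ (requires full-time, seasonal, or temporary) → not eligible.
Employer Retirement Match — service 55 days < 5 years (≈1825 days) ✗ → not eligible.
Dependent Care FSA — status part-time ✗ (requires full-time or temporary) → not eligible.
Education Assistance — service 55 days ≥ 6 weeks (≈42 days) ✓; grade P4 < P5 ✗ → not eligible.
Commuter Stipend — status part-time ✓ (not excluded); service 55 days ≥ 4 weeks (≈28 days) ✓; rating 3 ≥ 3 ✓; dept Engineering ✓ → eligible.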